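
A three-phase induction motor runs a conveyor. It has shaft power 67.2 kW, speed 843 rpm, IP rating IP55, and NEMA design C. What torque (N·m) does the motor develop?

ω = 2π × 843/60 = 88.28 rad/s
τ = P/ω = 67200/88.28 = 761 N·m

761 N·m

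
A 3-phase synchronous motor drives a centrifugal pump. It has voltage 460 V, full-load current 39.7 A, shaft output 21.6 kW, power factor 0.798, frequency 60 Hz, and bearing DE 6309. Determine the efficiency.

85.6 %

P_out = 21.6 kW = 21600 W
P_in = √3·V_L·I_L·cosφ = 1.732 × 460 × 39.7 × 0.798 = 25241 W
η = P_out / P_in = 21600 / 25241 = 0.856 = 85.6%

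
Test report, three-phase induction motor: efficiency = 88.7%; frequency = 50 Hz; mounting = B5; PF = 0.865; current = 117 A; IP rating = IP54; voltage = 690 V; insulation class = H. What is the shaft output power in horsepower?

P_in = √3·V·I·cosφ = 1.732 × 690 × 117 × 0.865 = 120948 W
P_out = η·P_in = 0.887 × 120948 = 107281 W
= 107281/746 = 144 HP

144 HP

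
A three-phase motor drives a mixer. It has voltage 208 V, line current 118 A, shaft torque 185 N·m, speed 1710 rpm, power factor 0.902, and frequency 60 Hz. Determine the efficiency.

ω = 2π × 1710/60 = 179.1 rad/s; P_out = τω = 185 × 179.1 = 33134 W
P_in = √3·V_L·I_L·cosφ = 1.732 × 208 × 118 × 0.902 = 38344 W
η = P_out / P_in = 33134 / 38344 = 0.864 = 86.4%

86.4 %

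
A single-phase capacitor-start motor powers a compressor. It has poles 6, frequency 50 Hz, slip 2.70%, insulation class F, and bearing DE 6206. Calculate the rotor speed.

n_s = 120f/p = 120×50/6 = 1000 rpm
n = n_s(1 − s) = 1000 × (1 − 0.027) = 973 rpm

973 rpm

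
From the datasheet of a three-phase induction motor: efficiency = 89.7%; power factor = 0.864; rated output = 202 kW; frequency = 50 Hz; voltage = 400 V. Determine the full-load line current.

376 A

P_out = 202 kW = 202000 W
P_in = P_out / η = 202000 / 0.897 = 225195 W
I_L = P_in / (√3·V_L·cosφ) = 225195 / (1.732 × 400 × 0.864) = 376 A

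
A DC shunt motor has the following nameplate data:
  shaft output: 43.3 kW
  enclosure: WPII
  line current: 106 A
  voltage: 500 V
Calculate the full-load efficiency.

P_out = 43.3 kW = 43300 W
P_in = V·I = 500 × 106 = 53000 W
η = P_out / P_in = 43300 / 53000 = 0.817 = 81.7%

81.7 %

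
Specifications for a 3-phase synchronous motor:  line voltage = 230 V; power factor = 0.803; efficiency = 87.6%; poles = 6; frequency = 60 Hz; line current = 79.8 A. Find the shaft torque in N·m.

P_in = √3·V·I·cosφ = 1.732 × 230 × 79.8 × 0.803 = 25527 W
P_out = η·P_in = 0.876 × 25527 = 22362 W
n = n_s = 120×60/6 = 1200 rpm (synchronous)
ω = 2π×1200/60 = 125.7 rad/s
τ = P_out/ω = 22362/125.7 = 178 N·m

178 N·m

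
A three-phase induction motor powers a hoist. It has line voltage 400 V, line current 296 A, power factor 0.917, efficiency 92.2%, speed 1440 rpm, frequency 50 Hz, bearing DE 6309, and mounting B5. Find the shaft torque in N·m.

P_in = √3·V·I·cosφ = 1.732 × 400 × 296 × 0.917 = 188048 W
P_out = η·P_in = 0.922 × 188048 = 173380 W
n = 1440 rpm
ω = 2π×1440/60 = 150.8 rad/s
τ = P_out/ω = 173380/150.8 = 1150 N·m

1150 N·m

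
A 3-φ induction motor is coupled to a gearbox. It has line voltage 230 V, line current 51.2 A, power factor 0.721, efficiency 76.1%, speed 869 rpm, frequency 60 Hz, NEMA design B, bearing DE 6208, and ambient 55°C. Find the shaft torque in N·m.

123 N·m

P_in = √3·V·I·cosφ = 1.732 × 230 × 51.2 × 0.721 = 14706 W
P_out = η·P_in = 0.761 × 14706 = 11191 W
n = 869 rpm
ω = 2π×869/60 = 91 rad/s
τ = P_out/ω = 11191/91 = 123 N·m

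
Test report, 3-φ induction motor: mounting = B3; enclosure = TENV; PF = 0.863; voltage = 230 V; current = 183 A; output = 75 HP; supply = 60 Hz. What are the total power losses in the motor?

6.96 kW

P_in = √3·V·I·cosφ = 1.732×230×183×0.863 = 62913 W
P_out = 75×746 = 55950 W
Losses = P_in − P_out = 62913 − 55950 = 6963 W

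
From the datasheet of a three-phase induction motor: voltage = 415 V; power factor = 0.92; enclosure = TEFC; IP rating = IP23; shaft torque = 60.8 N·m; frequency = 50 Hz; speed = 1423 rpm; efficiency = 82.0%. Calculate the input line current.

ω = 2π×1423/60 = 149 rad/s; P_out = τω = 60.8 × 149 = 9059 W
P_in = P_out / η = 9059 / 0.820 = 11048 W
I_L = P_in / (√3·V_L·cosφ) = 11048 / (1.732 × 415 × 0.92) = 16.7 A

16.7 A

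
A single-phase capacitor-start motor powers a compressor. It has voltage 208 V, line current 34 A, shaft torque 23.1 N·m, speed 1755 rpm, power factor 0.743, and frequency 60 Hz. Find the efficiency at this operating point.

ω = 2π × 1755/60 = 183.8 rad/s; P_out = τω = 23.1 × 183.8 = 4246 W
P_in = V·I·cosφ = 208 × 34 × 0.743 = 5254 W
η = P_out / P_in = 4246 / 5254 = 0.808 = 80.8%

80.8 %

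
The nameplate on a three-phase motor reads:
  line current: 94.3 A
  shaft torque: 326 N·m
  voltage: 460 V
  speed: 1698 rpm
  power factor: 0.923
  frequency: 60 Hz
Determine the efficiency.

ω = 2π × 1698/60 = 177.8 rad/s; P_out = τω = 326 × 177.8 = 57963 W
P_in = √3·V_L·I_L·cosφ = 1.732 × 460 × 94.3 × 0.923 = 69346 W
η = P_out / P_in = 57963 / 69346 = 0.836 = 83.6%

83.6 %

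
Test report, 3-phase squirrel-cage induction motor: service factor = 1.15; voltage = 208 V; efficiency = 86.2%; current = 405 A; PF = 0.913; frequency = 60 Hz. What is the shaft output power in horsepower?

P_in = √3·V·I·cosφ = 1.732 × 208 × 405 × 0.913 = 133210 W
P_out = η·P_in = 0.862 × 133210 = 114827 W
= 114827/746 = 154 HP

154 HP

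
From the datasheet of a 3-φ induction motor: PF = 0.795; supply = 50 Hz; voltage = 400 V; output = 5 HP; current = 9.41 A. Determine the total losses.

P_in = √3·V·I·cosφ = 1.732×400×9.41×0.795 = 5183 W
P_out = 5×746 = 3730 W
Losses = P_in − P_out = 5183 − 3730 = 1453 W

1.45 kW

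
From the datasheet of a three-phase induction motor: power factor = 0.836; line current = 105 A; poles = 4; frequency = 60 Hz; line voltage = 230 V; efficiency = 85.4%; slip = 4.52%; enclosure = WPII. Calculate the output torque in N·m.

166 N·m

P_in = √3·V·I·cosφ = 1.732 × 230 × 105 × 0.836 = 34968 W
P_out = η·P_in = 0.854 × 34968 = 29863 W
n_s = 120×60/4 = 1800 rpm; n = 1800×(1−0.0452) = 1719 rpm
ω = 2π×1719/60 = 180 rad/s
τ = P_out/ω = 29863/180 = 166 N·m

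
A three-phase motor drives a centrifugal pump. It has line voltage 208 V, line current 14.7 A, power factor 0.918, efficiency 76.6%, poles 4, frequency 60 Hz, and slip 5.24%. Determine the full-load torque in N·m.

P_in = √3·V·I·cosφ = 1.732 × 208 × 14.7 × 0.918 = 4862 W
P_out = η·P_in = 0.766 × 4862 = 3724 W
n_s = 120×60/4 = 1800 rpm; n = 1800×(1−0.0524) = 1706 rpm
ω = 2π×1706/60 = 178.7 rad/s
τ = P_out/ω = 3724/178.7 = 20.8 N·m

20.8 N·m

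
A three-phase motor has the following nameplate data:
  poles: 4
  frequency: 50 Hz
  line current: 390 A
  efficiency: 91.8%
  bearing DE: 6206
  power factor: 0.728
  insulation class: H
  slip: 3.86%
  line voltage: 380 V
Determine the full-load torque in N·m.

P_in = √3·V·I·cosφ = 1.732 × 380 × 390 × 0.728 = 186865 W
P_out = η·P_in = 0.918 × 186865 = 171542 W
n_s = 120×50/4 = 1500 rpm; n = 1500×(1−0.0386) = 1442 rpm
ω = 2π×1442/60 = 151 rad/s
τ = P_out/ω = 171542/151 = 1140 N·m

1140 N·m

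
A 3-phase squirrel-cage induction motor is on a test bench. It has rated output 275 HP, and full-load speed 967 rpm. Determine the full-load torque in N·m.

2030 N·m

P_out = 275 × 746 = 205150 W
ω = 2π × 967/60 = 101.3 rad/s
τ = P_out/ω = 205150/101.3 = 2030 N·m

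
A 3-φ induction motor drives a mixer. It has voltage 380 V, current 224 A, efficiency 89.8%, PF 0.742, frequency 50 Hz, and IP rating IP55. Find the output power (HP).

P_in = √3·V·I·cosφ = 1.732 × 380 × 224 × 0.742 = 109391 W
P_out = η·P_in = 0.898 × 109391 = 98233 W
= 98233/746 = 132 HP

132 HP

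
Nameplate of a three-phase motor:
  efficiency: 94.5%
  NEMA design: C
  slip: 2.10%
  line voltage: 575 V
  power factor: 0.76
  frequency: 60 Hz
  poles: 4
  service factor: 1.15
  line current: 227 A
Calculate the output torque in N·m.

880 N·m

P_in = √3·V·I·cosφ = 1.732 × 575 × 227 × 0.76 = 171813 W
P_out = η·P_in = 0.945 × 171813 = 162363 W
n_s = 120×60/4 = 1800 rpm; n = 1800×(1−0.021) = 1762 rpm
ω = 2π×1762/60 = 184.5 rad/s
τ = P_out/ω = 162363/184.5 = 880 N·m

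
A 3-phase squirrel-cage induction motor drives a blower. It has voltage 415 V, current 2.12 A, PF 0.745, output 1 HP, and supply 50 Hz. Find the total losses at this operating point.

P_in = √3·V·I·cosφ = 1.732×415×2.12×0.745 = 1135 W
P_out = 1×746 = 746 W
Losses = P_in − P_out = 1135 − 746 = 389 W

389 W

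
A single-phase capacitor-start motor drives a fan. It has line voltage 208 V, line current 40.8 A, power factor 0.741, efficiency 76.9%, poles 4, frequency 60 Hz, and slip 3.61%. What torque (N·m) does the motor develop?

P_in = V·I·cosφ = 208 × 40.8 × 0.741 = 6288 W
P_out = η·P_in = 0.769 × 6288 = 4835 W
n_s = 120×60/4 = 1800 rpm; n = 1800×(1−0.0361) = 1735 rpm
ω = 2π×1735/60 = 181.7 rad/s
τ = P_out/ω = 4835/181.7 = 26.6 N·m

26.6 N·m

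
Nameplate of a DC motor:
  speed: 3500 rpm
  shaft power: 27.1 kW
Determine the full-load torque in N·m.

73.9 N·m

ω = 2π × 3500/60 = 366.5 rad/s
τ = P/ω = 27100/366.5 = 73.9 N·m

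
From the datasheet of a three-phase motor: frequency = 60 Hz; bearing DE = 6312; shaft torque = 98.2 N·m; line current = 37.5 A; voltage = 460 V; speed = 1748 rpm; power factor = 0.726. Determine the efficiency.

ω = 2π × 1748/60 = 183.1 rad/s; P_out = τω = 98.2 × 183.1 = 17980 W
P_in = √3·V_L·I_L·cosφ = 1.732 × 460 × 37.5 × 0.726 = 21691 W
η = P_out / P_in = 17980 / 21691 = 0.829 = 82.9%

82.9 %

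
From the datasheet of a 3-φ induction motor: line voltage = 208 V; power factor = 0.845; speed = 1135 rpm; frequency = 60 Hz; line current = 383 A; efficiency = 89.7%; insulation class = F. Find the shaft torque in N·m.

880 N·m

P_in = √3·V·I·cosφ = 1.732 × 208 × 383 × 0.845 = 116591 W
P_out = η·P_in = 0.897 × 116591 = 104582 W
n = 1135 rpm
ω = 2π×1135/60 = 118.9 rad/s
τ = P_out/ω = 104582/118.9 = 880 N·m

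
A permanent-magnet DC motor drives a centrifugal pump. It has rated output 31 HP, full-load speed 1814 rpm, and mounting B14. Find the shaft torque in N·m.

122 N·m

P_out = 31 × 746 = 23126 W
ω = 2π × 1814/60 = 190 rad/s
τ = P_out/ω = 23126/190 = 122 N·m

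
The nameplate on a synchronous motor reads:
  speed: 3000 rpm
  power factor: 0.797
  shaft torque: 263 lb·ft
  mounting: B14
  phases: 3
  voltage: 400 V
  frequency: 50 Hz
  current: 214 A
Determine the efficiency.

τ = 263 lb·ft × 1.356 = 356.6 N·m
ω = 2π × 3000/60 = 314.2 rad/s; P_out = τω = 356.6 × 314.2 = 112044 W
P_in = √3·V_L·I_L·cosφ = 1.732 × 400 × 214 × 0.797 = 118163 W
η = P_out / P_in = 112044 / 118163 = 0.948 = 94.8%

94.8 %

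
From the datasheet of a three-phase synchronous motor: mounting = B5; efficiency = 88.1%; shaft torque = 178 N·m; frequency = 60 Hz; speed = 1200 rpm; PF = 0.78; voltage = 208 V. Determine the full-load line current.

90.4 A

ω = 2π×1200/60 = 125.7 rad/s; P_out = τω = 178 × 125.7 = 22375 W
P_in = P_out / η = 22375 / 0.881 = 25397 W
I_L = P_in / (√3·V_L·cosφ) = 25397 / (1.732 × 208 × 0.78) = 90.4 A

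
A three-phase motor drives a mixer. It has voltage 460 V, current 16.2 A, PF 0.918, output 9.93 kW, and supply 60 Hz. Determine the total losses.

P_in = √3·V·I·cosφ = 1.732×460×16.2×0.918 = 11849 W
P_out = 9930 W
Losses = P_in − P_out = 11849 − 9930 = 1919 W

1.92 kW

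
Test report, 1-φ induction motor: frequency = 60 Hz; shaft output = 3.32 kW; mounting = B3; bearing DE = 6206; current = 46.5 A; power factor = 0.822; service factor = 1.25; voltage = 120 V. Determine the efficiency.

P_out = 3.32 kW = 3320 W
P_in = V·I·cosφ = 120 × 46.5 × 0.822 = 4587 W
η = P_out / P_in = 3320 / 4587 = 0.724 = 72.4%

72.4 %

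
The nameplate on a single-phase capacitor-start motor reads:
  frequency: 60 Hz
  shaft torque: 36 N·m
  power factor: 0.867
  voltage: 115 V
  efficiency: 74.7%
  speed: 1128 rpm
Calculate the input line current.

ω = 2π×1128/60 = 118.1 rad/s; P_out = τω = 36 × 118.1 = 4252 W
P_in = P_out / η = 4252 / 0.747 = 5692 W
I = P_in / (V·cosφ) = 5692 / (115 × 0.867) = 57.1 A

57.1 A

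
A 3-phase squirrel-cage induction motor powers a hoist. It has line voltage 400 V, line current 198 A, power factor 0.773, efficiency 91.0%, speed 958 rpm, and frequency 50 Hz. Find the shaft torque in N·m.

962 N·m

P_in = √3·V·I·cosφ = 1.732 × 400 × 198 × 0.773 = 106036 W
P_out = η·P_in = 0.91 × 106036 = 96493 W
n = 958 rpm
ω = 2π×958/60 = 100.3 rad/s
τ = P_out/ω = 96493/100.3 = 962 N·m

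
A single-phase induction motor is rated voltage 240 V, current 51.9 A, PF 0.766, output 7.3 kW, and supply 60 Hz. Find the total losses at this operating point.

P_in = V·I·cosφ = 240×51.9×0.766 = 9541 W
P_out = 7300 W
Losses = P_in − P_out = 9541 − 7300 = 2241 W

2240 W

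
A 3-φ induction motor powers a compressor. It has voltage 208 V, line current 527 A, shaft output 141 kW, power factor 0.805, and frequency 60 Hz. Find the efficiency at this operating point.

92.3 %

P_out = 141 kW = 141000 W
P_in = √3·V_L·I_L·cosφ = 1.732 × 208 × 527 × 0.805 = 152833 W
η = P_out / P_in = 141000 / 152833 = 0.923 = 92.3%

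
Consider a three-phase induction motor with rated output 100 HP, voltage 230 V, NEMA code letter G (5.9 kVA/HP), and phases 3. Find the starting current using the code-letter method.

1480 A

S_LR = 5.9 × 100 = 590 kVA
I_LR = S_LR/(√3·V_L) = 590000/(1.732×230) = 1480 A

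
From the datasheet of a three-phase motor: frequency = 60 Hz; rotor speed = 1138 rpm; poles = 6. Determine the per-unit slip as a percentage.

n_s = 120f/p = 120×60/6 = 1200 rpm
s = (n_s − n)/n_s = (1200 − 1138)/1200 = 0.0517

5.17 %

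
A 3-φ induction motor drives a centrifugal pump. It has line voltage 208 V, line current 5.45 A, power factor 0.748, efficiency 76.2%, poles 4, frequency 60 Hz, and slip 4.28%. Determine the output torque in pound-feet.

P_in = √3·V·I·cosφ = 1.732 × 208 × 5.45 × 0.748 = 1469 W
P_out = η·P_in = 0.762 × 1469 = 1119 W
n_s = 120×60/4 = 1800 rpm; n = 1800×(1−0.0428) = 1723 rpm
ω = 2π×1723/60 = 180.4 rad/s
τ = P_out/ω = 1119/180.4 = 6.203 N·m
In lb·ft: 6.203/1.356 = 4.57 lb·ft

4.57 lb·ft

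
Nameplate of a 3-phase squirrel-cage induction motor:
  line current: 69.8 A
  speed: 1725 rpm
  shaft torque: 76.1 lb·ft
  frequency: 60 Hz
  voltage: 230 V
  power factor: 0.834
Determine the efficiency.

τ = 76.1 lb·ft × 1.356 = 103.2 N·m
ω = 2π × 1725/60 = 180.6 rad/s; P_out = τω = 103.2 × 180.6 = 18638 W
P_in = √3·V_L·I_L·cosφ = 1.732 × 230 × 69.8 × 0.834 = 23190 W
η = P_out / P_in = 18638 / 23190 = 0.804 = 80.4%

80.4 %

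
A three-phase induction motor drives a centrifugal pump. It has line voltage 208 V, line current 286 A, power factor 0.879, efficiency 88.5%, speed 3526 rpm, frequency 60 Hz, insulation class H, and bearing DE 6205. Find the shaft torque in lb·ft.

160 lb·ft

P_in = √3·V·I·cosφ = 1.732 × 208 × 286 × 0.879 = 90566 W
P_out = η·P_in = 0.885 × 90566 = 80151 W
n = 3526 rpm
ω = 2π×3526/60 = 369.2 rad/s
τ = P_out/ω = 80151/369.2 = 217.1 N·m
In lb·ft: 217.1/1.356 = 160 lb·ft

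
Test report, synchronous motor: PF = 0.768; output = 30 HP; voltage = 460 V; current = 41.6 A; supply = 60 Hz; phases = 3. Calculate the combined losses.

3.07 kW

P_in = √3·V·I·cosφ = 1.732×460×41.6×0.768 = 25454 W
P_out = 30×746 = 22380 W
Losses = P_in − P_out = 25454 − 22380 = 3074 W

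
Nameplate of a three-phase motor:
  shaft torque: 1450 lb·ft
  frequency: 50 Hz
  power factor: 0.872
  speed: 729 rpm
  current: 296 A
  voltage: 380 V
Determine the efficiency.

88.3 %

τ = 1450 lb·ft × 1.356 = 1966 N·m
ω = 2π × 729/60 = 76.34 rad/s; P_out = τω = 1966 × 76.34 = 150084 W
P_in = √3·V_L·I_L·cosφ = 1.732 × 380 × 296 × 0.872 = 169879 W
η = P_out / P_in = 150084 / 169879 = 0.883 = 88.3%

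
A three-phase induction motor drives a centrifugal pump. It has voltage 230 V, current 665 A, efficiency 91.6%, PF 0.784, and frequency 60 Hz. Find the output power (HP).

255 HP

P_in = √3·V·I·cosφ = 1.732 × 230 × 665 × 0.784 = 207689 W
P_out = η·P_in = 0.916 × 207689 = 190243 W
= 190243/746 = 255 HP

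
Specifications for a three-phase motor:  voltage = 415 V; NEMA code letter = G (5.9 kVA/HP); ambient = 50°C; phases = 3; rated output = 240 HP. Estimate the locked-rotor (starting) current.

S_LR = 5.9 × 240 = 1416 kVA
I_LR = S_LR/(√3·V_L) = 1416000/(1.732×415) = 1970 A

1970 A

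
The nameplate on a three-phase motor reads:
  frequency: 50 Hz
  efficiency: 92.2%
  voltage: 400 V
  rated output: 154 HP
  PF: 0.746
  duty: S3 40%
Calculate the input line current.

241 A

P_out = 154 × 746 = 114884 W
P_in = P_out / η = 114884 / 0.922 = 124603 W
I_L = P_in / (√3·V_L·cosφ) = 124603 / (1.732 × 400 × 0.746) = 241 A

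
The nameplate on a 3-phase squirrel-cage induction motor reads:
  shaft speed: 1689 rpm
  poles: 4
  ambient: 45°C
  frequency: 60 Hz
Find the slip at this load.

n_s = 120f/p = 120×60/4 = 1800 rpm
s = (n_s − n)/n_s = (1800 − 1689)/1800 = 0.0617

6.17 %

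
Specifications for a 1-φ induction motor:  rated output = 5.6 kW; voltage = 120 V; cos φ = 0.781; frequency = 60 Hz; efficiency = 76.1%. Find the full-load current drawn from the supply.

78.5 A

P_out = 5.6 kW = 5600 W
P_in = P_out / η = 5600 / 0.761 = 7359 W
I = P_in / (V·cosφ) = 7359 / (120 × 0.781) = 78.5 A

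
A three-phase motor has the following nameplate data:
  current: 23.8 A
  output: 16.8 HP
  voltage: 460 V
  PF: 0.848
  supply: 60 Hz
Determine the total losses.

3550 W

P_in = √3·V·I·cosφ = 1.732×460×23.8×0.848 = 16080 W
P_out = 16.8×746 = 12533 W
Losses = P_in − P_out = 16080 − 12533 = 3547 W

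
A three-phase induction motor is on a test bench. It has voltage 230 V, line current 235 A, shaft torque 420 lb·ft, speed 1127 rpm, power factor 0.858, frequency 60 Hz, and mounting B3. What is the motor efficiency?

τ = 420 lb·ft × 1.356 = 569.5 N·m
ω = 2π × 1127/60 = 118 rad/s; P_out = τω = 569.5 × 118 = 67201 W
P_in = √3·V_L·I_L·cosφ = 1.732 × 230 × 235 × 0.858 = 80321 W
η = P_out / P_in = 67201 / 80321 = 0.837 = 83.7%

83.7 %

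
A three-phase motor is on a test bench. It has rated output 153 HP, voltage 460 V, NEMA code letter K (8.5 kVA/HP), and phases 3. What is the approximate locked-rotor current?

1630 A

S_LR = 8.5 × 153 = 1300.5 kVA
I_LR = S_LR/(√3·V_L) = 1300500/(1.732×460) = 1630 A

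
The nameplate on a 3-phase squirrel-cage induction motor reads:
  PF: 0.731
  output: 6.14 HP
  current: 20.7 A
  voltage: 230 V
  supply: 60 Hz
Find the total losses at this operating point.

1450 W

P_in = √3·V·I·cosφ = 1.732×230×20.7×0.731 = 6028 W
P_out = 6.14×746 = 4580 W
Losses = P_in − P_out = 6028 − 4580 = 1448 W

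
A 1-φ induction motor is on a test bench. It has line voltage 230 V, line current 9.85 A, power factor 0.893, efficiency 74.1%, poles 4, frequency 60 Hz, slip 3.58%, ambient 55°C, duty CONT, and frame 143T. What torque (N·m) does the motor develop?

P_in = V·I·cosφ = 230 × 9.85 × 0.893 = 2023 W
P_out = η·P_in = 0.741 × 2023 = 1499 W
n_s = 120×60/4 = 1800 rpm; n = 1800×(1−0.0358) = 1736 rpm
ω = 2π×1736/60 = 181.8 rad/s
τ = P_out/ω = 1499/181.8 = 8.25 N·m

8.25 N·m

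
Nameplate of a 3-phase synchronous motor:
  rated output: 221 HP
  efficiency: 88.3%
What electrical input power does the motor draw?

187 kW

P_out = 221 × 746 = 164866 W
P_in = P_out/η = 164866/0.883 = 186711 W = 187 kW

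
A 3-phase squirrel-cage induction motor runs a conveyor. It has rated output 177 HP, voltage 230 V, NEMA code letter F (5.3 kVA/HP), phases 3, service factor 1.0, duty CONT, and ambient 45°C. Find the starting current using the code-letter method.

S_LR = 5.3 × 177 = 938.1 kVA
I_LR = S_LR/(√3·V_L) = 938100/(1.732×230) = 2350 A

2350 A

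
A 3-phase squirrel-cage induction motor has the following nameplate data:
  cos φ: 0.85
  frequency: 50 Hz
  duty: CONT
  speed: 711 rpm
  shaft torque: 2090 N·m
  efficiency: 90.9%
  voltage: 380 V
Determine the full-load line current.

ω = 2π×711/60 = 74.46 rad/s; P_out = τω = 2090 × 74.46 = 155621 W
P_in = P_out / η = 155621 / 0.909 = 171200 W
I_L = P_in / (√3·V_L·cosφ) = 171200 / (1.732 × 380 × 0.85) = 306 A

306 A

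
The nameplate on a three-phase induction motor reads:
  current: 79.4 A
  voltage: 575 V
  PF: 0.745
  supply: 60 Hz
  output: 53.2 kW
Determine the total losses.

P_in = √3·V·I·cosφ = 1.732×575×79.4×0.745 = 58910 W
P_out = 53200 W
Losses = P_in − P_out = 58910 − 53200 = 5710 W

5710 W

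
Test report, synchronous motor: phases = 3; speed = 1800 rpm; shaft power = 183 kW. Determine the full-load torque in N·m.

971 N·m

ω = 2π × 1800/60 = 188.5 rad/s
τ = P/ω = 183000/188.5 = 971 N·m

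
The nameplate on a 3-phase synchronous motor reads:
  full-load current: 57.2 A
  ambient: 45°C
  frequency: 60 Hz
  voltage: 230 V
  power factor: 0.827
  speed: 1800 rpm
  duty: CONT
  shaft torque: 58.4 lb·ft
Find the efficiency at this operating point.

τ = 58.4 lb·ft × 1.356 = 79.19 N·m
ω = 2π × 1800/60 = 188.5 rad/s; P_out = τω = 79.19 × 188.5 = 14927 W
P_in = √3·V_L·I_L·cosφ = 1.732 × 230 × 57.2 × 0.827 = 18844 W
η = P_out / P_in = 14927 / 18844 = 0.792 = 79.2%

79.2 %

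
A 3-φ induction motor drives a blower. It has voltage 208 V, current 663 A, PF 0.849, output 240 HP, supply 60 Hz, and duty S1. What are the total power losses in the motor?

23700 W

P_in = √3·V·I·cosφ = 1.732×208×663×0.849 = 202783 W
P_out = 240×746 = 179040 W
Losses = P_in − P_out = 202783 − 179040 = 23743 W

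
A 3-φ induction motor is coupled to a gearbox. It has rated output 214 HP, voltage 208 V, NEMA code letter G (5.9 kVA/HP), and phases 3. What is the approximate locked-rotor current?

S_LR = 5.9 × 214 = 1262.6 kVA
I_LR = S_LR/(√3·V_L) = 1262600/(1.732×208) = 3500 A

3500 A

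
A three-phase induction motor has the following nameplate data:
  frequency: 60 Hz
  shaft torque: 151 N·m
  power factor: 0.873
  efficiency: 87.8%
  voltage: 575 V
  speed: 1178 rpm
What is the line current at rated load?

24.4 A

ω = 2π×1178/60 = 123.4 rad/s; P_out = τω = 151 × 123.4 = 18633 W
P_in = P_out / η = 18633 / 0.878 = 21222 W
I_L = P_in / (√3·V_L·cosφ) = 21222 / (1.732 × 575 × 0.873) = 24.4 A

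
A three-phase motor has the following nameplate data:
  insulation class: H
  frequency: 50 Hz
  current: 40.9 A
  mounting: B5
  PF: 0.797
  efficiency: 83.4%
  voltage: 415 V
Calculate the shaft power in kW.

19.5 kW

P_in = √3·V·I·cosφ = 1.732 × 415 × 40.9 × 0.797 = 23430 W
P_out = η·P_in = 0.834 × 23430 = 19541 W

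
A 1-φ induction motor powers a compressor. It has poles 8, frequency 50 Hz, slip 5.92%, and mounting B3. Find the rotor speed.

n_s = 120f/p = 120×50/8 = 750 rpm
n = n_s(1 − s) = 750 × (1 − 0.0592) = 706 rpm

706 rpm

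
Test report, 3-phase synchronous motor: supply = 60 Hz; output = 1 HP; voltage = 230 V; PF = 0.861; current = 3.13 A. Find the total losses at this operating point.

328 W

P_in = √3·V·I·cosφ = 1.732×230×3.13×0.861 = 1074 W
P_out = 1×746 = 746 W
Losses = P_in − P_out = 1074 − 746 = 328 W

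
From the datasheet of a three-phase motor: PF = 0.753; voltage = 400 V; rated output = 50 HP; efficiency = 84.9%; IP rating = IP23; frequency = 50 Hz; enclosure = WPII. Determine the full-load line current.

P_out = 50 × 746 = 37300 W
P_in = P_out / η = 37300 / 0.849 = 43934 W
I_L = P_in / (√3·V_L·cosφ) = 43934 / (1.732 × 400 × 0.753) = 84.2 A

84.2 A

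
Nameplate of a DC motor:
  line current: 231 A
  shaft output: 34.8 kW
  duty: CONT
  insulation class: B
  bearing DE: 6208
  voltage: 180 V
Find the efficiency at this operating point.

P_out = 34.8 kW = 34800 W
P_in = V·I = 180 × 231 = 41580 W
η = P_out / P_in = 34800 / 41580 = 0.837 = 83.7%

83.7 %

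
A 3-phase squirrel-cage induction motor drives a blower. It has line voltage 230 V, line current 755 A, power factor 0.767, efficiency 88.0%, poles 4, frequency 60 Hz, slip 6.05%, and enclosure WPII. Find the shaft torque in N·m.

P_in = √3·V·I·cosφ = 1.732 × 230 × 755 × 0.767 = 230684 W
P_out = η·P_in = 0.88 × 230684 = 203002 W
n_s = 120×60/4 = 1800 rpm; n = 1800×(1−0.0605) = 1691 rpm
ω = 2π×1691/60 = 177.1 rad/s
τ = P_out/ω = 203002/177.1 = 1150 N·m

1150 N·m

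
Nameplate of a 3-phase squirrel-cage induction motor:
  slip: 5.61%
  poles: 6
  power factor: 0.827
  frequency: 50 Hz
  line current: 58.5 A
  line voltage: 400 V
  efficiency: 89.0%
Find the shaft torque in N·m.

P_in = √3·V·I·cosφ = 1.732 × 400 × 58.5 × 0.827 = 33517 W
P_out = η·P_in = 0.89 × 33517 = 29830 W
n_s = 120×50/6 = 1000 rpm; n = 1000×(1−0.0561) = 944 rpm
ω = 2π×944/60 = 98.86 rad/s
τ = P_out/ω = 29830/98.86 = 302 N·m

302 N·m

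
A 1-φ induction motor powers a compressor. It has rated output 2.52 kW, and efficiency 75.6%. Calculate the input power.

P_out = 2520 W
P_in = P_out/η = 2520/0.756 = 3333 W = 3.33 kW

3.33 kW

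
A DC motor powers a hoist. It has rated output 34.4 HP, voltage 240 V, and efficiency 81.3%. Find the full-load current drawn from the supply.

132 A

P_out = 34.4 × 746 = 25662 W
P_in = P_out / η = 25662 / 0.813 = 31565 W
I = P_in / V = 31565 / 240 = 132 A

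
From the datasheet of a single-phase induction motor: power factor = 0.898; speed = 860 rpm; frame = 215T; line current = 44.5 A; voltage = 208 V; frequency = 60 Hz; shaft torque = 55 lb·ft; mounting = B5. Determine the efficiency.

80.8 %

τ = 55 lb·ft × 1.356 = 74.58 N·m
ω = 2π × 860/60 = 90.06 rad/s; P_out = τω = 74.58 × 90.06 = 6717 W
P_in = V·I·cosφ = 208 × 44.5 × 0.898 = 8312 W
η = P_out / P_in = 6717 / 8312 = 0.808 = 80.8%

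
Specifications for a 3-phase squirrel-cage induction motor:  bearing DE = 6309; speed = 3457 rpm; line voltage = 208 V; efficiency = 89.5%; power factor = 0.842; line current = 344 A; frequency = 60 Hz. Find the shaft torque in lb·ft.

P_in = √3·V·I·cosφ = 1.732 × 208 × 344 × 0.842 = 104347 W
P_out = η·P_in = 0.895 × 104347 = 93391 W
n = 3457 rpm
ω = 2π×3457/60 = 362 rad/s
τ = P_out/ω = 93391/362 = 258 N·m
In lb·ft: 258/1.356 = 190 lb·ft

190 lb·ft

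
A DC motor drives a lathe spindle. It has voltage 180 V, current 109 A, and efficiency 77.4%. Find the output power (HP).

20.4 HP

P_in = V·I = 180 × 109 = 19620 W
P_out = η·P_in = 0.774 × 19620 = 15186 W
= 15186/746 = 20.4 HP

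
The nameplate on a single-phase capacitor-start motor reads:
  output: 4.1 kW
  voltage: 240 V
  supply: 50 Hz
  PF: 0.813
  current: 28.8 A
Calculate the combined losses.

1520 W

P_in = V·I·cosφ = 240×28.8×0.813 = 5619 W
P_out = 4100 W
Losses = P_in − P_out = 5619 − 4100 = 1519 W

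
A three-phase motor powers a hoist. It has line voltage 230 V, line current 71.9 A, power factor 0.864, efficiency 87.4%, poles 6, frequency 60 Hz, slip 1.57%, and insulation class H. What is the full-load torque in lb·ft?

129 lb·ft

P_in = √3·V·I·cosφ = 1.732 × 230 × 71.9 × 0.864 = 24747 W
P_out = η·P_in = 0.874 × 24747 = 21629 W
n_s = 120×60/6 = 1200 rpm; n = 1200×(1−0.0157) = 1181 rpm
ω = 2π×1181/60 = 123.7 rad/s
τ = P_out/ω = 21629/123.7 = 174.9 N·m
In lb·ft: 174.9/1.356 = 129 lb·ft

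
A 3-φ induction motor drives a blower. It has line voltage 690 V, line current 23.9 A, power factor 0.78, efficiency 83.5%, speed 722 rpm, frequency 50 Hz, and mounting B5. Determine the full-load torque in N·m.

P_in = √3·V·I·cosφ = 1.732 × 690 × 23.9 × 0.78 = 22279 W
P_out = η·P_in = 0.835 × 22279 = 18603 W
n = 722 rpm
ω = 2π×722/60 = 75.61 rad/s
τ = P_out/ω = 18603/75.61 = 246 N·m

246 N·m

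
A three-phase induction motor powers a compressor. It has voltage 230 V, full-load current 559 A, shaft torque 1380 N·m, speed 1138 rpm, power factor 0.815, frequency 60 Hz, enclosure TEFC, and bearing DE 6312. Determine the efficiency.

90.6 %

ω = 2π × 1138/60 = 119.2 rad/s; P_out = τω = 1380 × 119.2 = 164496 W
P_in = √3·V_L·I_L·cosφ = 1.732 × 230 × 559 × 0.815 = 181487 W
η = P_out / P_in = 164496 / 181487 = 0.906 = 90.6%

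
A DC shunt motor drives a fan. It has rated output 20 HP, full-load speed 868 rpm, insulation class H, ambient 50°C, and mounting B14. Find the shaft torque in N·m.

P_out = 20 × 746 = 14920 W
ω = 2π × 868/60 = 90.9 rad/s
τ = P_out/ω = 14920/90.9 = 164 N·m

164 N·m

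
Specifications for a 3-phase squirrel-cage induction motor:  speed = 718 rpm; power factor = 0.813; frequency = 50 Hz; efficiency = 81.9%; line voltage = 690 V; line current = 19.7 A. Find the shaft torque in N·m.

P_in = √3·V·I·cosφ = 1.732 × 690 × 19.7 × 0.813 = 19141 W
P_out = η·P_in = 0.819 × 19141 = 15676 W
n = 718 rpm
ω = 2π×718/60 = 75.19 rad/s
τ = P_out/ω = 15676/75.19 = 208 N·m

208 N·m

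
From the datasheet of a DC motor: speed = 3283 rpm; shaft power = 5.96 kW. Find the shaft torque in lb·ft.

ω = 2π × 3283/60 = 343.8 rad/s
τ = P/ω = 5960/343.8 = 17.34 N·m
In lb·ft: 17.34/1.356 = 12.8 lb·ft

12.8 lb·ft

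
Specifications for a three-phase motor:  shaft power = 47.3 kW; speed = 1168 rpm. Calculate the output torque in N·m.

387 N·m

ω = 2π × 1168/60 = 122.3 rad/s
τ = P/ω = 47300/122.3 = 387 N·m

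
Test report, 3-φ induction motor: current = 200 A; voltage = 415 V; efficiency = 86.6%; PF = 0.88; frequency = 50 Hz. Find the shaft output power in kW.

P_in = √3·V·I·cosφ = 1.732 × 415 × 200 × 0.88 = 126505 W
P_out = η·P_in = 0.866 × 126505 = 109553 W

110 kW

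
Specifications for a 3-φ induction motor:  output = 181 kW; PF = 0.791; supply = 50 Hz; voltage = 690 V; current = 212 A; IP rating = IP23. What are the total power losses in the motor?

P_in = √3·V·I·cosφ = 1.732×690×212×0.791 = 200405 W
P_out = 181000 W
Losses = P_in − P_out = 200405 − 181000 = 19405 W

19400 W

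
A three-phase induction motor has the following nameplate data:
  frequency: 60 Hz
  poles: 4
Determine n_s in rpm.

n_s = 120f/p = 120×60/4 = 1800 rpm

1800 rpm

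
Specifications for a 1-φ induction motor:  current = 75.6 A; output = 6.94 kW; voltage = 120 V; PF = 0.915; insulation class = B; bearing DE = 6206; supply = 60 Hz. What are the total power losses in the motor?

1.36 kW

P_in = V·I·cosφ = 120×75.6×0.915 = 8301 W
P_out = 6940 W
Losses = P_in − P_out = 8301 − 6940 = 1361 W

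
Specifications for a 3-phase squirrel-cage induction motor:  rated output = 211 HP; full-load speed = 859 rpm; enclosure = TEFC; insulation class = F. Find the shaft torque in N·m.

P_out = 211 × 746 = 157406 W
ω = 2π × 859/60 = 89.95 rad/s
τ = P_out/ω = 157406/89.95 = 1750 N·m

1750 N·m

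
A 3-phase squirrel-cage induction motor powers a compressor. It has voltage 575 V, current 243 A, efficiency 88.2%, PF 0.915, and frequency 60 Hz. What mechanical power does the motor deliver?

195 kW

P_in = √3·V·I·cosφ = 1.732 × 575 × 243 × 0.915 = 221433 W
P_out = η·P_in = 0.882 × 221433 = 195304 W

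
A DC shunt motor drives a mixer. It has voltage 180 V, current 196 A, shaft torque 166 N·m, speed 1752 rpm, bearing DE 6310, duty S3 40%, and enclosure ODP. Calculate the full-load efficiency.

86.3 %

ω = 2π × 1752/60 = 183.5 rad/s; P_out = τω = 166 × 183.5 = 30461 W
P_in = V·I = 180 × 196 = 35280 W
η = P_out / P_in = 30461 / 35280 = 0.863 = 86.3%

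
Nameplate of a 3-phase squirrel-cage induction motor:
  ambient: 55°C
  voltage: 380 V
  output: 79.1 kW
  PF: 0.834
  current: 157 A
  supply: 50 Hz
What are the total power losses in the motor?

7.08 kW

P_in = √3·V·I·cosφ = 1.732×380×157×0.834 = 86178 W
P_out = 79100 W
Losses = P_in − P_out = 86178 − 79100 = 7078 W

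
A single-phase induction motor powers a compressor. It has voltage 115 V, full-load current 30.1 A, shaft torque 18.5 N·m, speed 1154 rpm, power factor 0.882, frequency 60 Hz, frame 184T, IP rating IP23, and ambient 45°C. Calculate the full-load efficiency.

ω = 2π × 1154/60 = 120.8 rad/s; P_out = τω = 18.5 × 120.8 = 2235 W
P_in = V·I·cosφ = 115 × 30.1 × 0.882 = 3053 W
η = P_out / P_in = 2235 / 3053 = 0.732 = 73.2%

73.2 %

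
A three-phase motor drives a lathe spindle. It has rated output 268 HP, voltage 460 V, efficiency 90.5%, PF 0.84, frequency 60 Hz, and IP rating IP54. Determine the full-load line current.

330 A

P_out = 268 × 746 = 199928 W
P_in = P_out / η = 199928 / 0.905 = 220915 W
I_L = P_in / (√3·V_L·cosφ) = 220915 / (1.732 × 460 × 0.84) = 330 A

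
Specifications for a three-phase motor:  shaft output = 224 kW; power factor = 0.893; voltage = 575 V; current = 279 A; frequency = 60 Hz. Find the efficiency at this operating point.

P_out = 224 kW = 224000 W
P_in = √3·V_L·I_L·cosφ = 1.732 × 575 × 279 × 0.893 = 248125 W
η = P_out / P_in = 224000 / 248125 = 0.903 = 90.3%

90.3 %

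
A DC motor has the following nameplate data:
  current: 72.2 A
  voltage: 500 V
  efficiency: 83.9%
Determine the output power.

P_in = V·I = 500 × 72.2 = 36100 W
P_out = η·P_in = 0.839 × 36100 = 30288 W

30.3 kW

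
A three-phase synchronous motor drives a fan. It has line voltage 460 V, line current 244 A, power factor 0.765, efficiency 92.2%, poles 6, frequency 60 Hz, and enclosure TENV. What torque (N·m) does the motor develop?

P_in = √3·V·I·cosφ = 1.732 × 460 × 244 × 0.765 = 148716 W
P_out = η·P_in = 0.922 × 148716 = 137116 W
n = n_s = 120×60/6 = 1200 rpm (synchronous)
ω = 2π×1200/60 = 125.7 rad/s
τ = P_out/ω = 137116/125.7 = 1090 N·m

1090 N·m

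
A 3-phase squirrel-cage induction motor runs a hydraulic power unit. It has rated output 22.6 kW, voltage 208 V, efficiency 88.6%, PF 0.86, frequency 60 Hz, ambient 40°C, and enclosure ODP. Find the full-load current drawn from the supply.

82.3 A

P_out = 22.6 kW = 22600 W
P_in = P_out / η = 22600 / 0.886 = 25508 W
I_L = P_in / (√3·V_L·cosφ) = 25508 / (1.732 × 208 × 0.86) = 82.3 A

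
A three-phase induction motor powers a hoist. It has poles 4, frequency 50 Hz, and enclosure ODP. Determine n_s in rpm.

n_s = 120f/p = 120×50/4 = 1500 rpm

1500 rpm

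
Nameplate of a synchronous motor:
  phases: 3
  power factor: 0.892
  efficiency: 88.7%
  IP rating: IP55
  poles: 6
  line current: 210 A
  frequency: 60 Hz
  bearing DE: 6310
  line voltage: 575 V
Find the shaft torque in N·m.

P_in = √3·V·I·cosφ = 1.732 × 575 × 210 × 0.892 = 186552 W
P_out = η·P_in = 0.887 × 186552 = 165472 W
n = n_s = 120×60/6 = 1200 rpm (synchronous)
ω = 2π×1200/60 = 125.7 rad/s
τ = P_out/ω = 165472/125.7 = 1320 N·m

1320 N·m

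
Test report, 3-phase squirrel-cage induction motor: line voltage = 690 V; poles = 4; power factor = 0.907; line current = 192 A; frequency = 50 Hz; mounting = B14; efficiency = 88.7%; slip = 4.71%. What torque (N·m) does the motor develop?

P_in = √3·V·I·cosφ = 1.732 × 690 × 192 × 0.907 = 208116 W
P_out = η·P_in = 0.887 × 208116 = 184599 W
n_s = 120×50/4 = 1500 rpm; n = 1500×(1−0.0471) = 1429 rpm
ω = 2π×1429/60 = 149.6 rad/s
τ = P_out/ω = 184599/149.6 = 1230 N·m

1230 N·m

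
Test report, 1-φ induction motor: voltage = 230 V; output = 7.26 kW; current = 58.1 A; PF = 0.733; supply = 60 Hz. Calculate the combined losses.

P_in = V·I·cosφ = 230×58.1×0.733 = 9795 W
P_out = 7260 W
Losses = P_in − P_out = 9795 − 7260 = 2535 W

2540 W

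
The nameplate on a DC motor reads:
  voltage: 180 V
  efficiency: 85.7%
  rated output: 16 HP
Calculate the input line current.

77.4 A

P_out = 16 × 746 = 11936 W
P_in = P_out / η = 11936 / 0.857 = 13928 W
I = P_in / V = 13928 / 180 = 77.4 A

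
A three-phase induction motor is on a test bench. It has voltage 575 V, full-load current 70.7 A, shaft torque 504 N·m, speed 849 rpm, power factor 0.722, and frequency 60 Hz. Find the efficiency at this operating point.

88.1 %

ω = 2π × 849/60 = 88.91 rad/s; P_out = τω = 504 × 88.91 = 44811 W
P_in = √3·V_L·I_L·cosφ = 1.732 × 575 × 70.7 × 0.722 = 50836 W
η = P_out / P_in = 44811 / 50836 = 0.881 = 88.1%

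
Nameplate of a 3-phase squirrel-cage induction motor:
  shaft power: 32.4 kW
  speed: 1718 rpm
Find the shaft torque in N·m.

ω = 2π × 1718/60 = 179.9 rad/s
τ = P/ω = 32400/179.9 = 180 N·m

180 N·m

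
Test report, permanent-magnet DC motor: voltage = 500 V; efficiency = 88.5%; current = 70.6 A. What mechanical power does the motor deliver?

P_in = V·I = 500 × 70.6 = 35300 W
P_out = η·P_in = 0.885 × 35300 = 31241 W

31.2 kW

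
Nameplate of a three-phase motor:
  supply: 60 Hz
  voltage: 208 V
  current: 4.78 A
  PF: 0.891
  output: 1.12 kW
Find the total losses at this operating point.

P_in = √3·V·I·cosφ = 1.732×208×4.78×0.891 = 1534 W
P_out = 1120 W
Losses = P_in − P_out = 1534 − 1120 = 414 W

414 W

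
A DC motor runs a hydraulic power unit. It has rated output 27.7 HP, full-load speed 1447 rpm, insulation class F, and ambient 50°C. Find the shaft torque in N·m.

136 N·m

P_out = 27.7 × 746 = 20664 W
ω = 2π × 1447/60 = 151.5 rad/s
τ = P_out/ω = 20664/151.5 = 136 N·m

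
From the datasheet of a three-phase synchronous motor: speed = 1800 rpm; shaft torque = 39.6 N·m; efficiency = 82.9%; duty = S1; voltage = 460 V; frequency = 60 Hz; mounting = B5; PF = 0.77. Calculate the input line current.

14.7 A

ω = 2π×1800/60 = 188.5 rad/s; P_out = τω = 39.6 × 188.5 = 7465 W
P_in = P_out / η = 7465 / 0.829 = 9005 W
I_L = P_in / (√3·V_L·cosφ) = 9005 / (1.732 × 460 × 0.77) = 14.7 A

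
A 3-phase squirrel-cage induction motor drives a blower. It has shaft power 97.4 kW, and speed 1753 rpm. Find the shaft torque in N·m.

531 N·m

ω = 2π × 1753/60 = 183.6 rad/s
τ = P/ω = 97400/183.6 = 531 N·m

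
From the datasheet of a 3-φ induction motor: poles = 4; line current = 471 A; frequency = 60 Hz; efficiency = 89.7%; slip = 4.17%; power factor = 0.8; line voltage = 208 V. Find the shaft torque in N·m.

674 N·m

P_in = √3·V·I·cosφ = 1.732 × 208 × 471 × 0.8 = 135744 W
P_out = η·P_in = 0.897 × 135744 = 121762 W
n_s = 120×60/4 = 1800 rpm; n = 1800×(1−0.0417) = 1725 rpm
ω = 2π×1725/60 = 180.6 rad/s
τ = P_out/ω = 121762/180.6 = 674 N·m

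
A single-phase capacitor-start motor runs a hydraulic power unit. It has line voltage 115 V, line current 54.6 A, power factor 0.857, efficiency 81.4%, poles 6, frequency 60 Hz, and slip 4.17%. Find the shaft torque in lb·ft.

26.8 lb·ft

P_in = V·I·cosφ = 115 × 54.6 × 0.857 = 5381 W
P_out = η·P_in = 0.814 × 5381 = 4380 W
n_s = 120×60/6 = 1200 rpm; n = 1200×(1−0.0417) = 1150 rpm
ω = 2π×1150/60 = 120.4 rad/s
τ = P_out/ω = 4380/120.4 = 36.38 N·m
In lb·ft: 36.38/1.356 = 26.8 lb·ft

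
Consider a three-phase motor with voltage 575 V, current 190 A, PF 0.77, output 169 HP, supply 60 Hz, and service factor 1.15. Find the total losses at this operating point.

P_in = √3·V·I·cosφ = 1.732×575×190×0.77 = 145700 W
P_out = 169×746 = 126074 W
Losses = P_in − P_out = 145700 − 126074 = 19626 W

19600 W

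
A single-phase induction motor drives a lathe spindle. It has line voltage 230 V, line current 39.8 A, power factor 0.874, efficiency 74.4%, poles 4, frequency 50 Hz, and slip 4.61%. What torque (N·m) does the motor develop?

P_in = V·I·cosφ = 230 × 39.8 × 0.874 = 8001 W
P_out = η·P_in = 0.744 × 8001 = 5953 W
n_s = 120×50/4 = 1500 rpm; n = 1500×(1−0.0461) = 1431 rpm
ω = 2π×1431/60 = 149.9 rad/s
τ = P_out/ω = 5953/149.9 = 39.7 N·m

39.7 N·m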